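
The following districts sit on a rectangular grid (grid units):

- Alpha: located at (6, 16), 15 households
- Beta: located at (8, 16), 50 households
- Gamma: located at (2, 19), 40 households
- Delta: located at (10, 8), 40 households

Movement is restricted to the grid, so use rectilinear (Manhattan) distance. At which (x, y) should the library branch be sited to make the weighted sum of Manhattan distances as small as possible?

Manhattan distance separates: Σwᵢ(|x−xᵢ|+|y−yᵢ|) = Σwᵢ|x−xᵢ| + Σwᵢ|y−yᵢ|, so x and y are optimised independently as 1-D weighted medians.
Total weight W = 145; half = 72.5.
x-coordinate, sorted with cumulative weight:
  x=2 (Gamma, w=40) cum 40
  x=6 (Alpha, w=15) cum 55
  x=8 (Beta, w=50) cum 105  ← median
  x=10 (Delta, w=40) cum 145
⇒ x* = 8
y-coordinate, sorted with cumulative weight:
  y=8 (Delta, w=40) cum 40
  y=16 (Alpha, w=15) cum 55
  y=16 (Beta, w=50) cum 105  ← median
  y=19 (Gamma, w=40) cum 145
⇒ y* = 16

(8, 16)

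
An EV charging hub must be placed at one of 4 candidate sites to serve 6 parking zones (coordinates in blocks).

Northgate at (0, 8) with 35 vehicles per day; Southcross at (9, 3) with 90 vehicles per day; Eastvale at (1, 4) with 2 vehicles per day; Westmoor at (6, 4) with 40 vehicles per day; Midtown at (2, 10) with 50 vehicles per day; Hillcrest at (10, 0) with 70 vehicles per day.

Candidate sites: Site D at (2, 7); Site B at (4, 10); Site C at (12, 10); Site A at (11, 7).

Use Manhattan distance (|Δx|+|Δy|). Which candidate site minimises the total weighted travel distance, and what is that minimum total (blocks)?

Total weighted distance at each candidate:
  Site D (2, 7): total = 2583
  Site B (4, 10): total = 2848
  Site C (12, 10): total = 3244
  Site A (11, 7): total = 2466
Minimum is at Site A with total 2466 blocks.

Site A, total 2466 blocks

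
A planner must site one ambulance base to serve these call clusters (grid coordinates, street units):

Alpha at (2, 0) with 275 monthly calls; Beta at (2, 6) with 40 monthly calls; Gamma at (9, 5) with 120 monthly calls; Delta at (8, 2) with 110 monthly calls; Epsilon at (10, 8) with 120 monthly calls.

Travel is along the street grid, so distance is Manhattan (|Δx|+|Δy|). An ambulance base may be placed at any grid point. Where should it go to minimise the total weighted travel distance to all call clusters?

Manhattan distance separates: Σwᵢ(|x−xᵢ|+|y−yᵢ|) = Σwᵢ|x−xᵢ| + Σwᵢ|y−yᵢ|, so x and y are optimised independently as 1-D weighted medians.
Total weight W = 665; half = 332.5.
x-coordinate, sorted with cumulative weight:
  x=2 (Alpha, w=275) cum 275
  x=2 (Beta, w=40) cum 315
  x=8 (Delta, w=110) cum 425  ← median
  x=9 (Gamma, w=120) cum 545
  x=10 (Epsilon, w=120) cum 665
⇒ x* = 8
y-coordinate, sorted with cumulative weight:
  y=0 (Alpha, w=275) cum 275
  y=2 (Delta, w=110) cum 385  ← median
  y=5 (Gamma, w=120) cum 505
  y=6 (Beta, w=40) cum 545
  y=8 (Epsilon, w=120) cum 665
⇒ y* = 2

(8, 2)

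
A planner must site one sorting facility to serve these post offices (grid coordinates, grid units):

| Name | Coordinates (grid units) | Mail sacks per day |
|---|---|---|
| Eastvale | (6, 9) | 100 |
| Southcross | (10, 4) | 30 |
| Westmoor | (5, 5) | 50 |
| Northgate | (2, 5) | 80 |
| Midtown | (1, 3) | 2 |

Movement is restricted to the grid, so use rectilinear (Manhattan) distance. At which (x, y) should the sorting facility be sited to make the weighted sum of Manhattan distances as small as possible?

Manhattan distance separates: Σwᵢ(|x−xᵢ|+|y−yᵢ|) = Σwᵢ|x−xᵢ| + Σwᵢ|y−yᵢ|, so x and y are optimised independently as 1-D weighted medians.
Total weight W = 262; half = 131.
x-coordinate, sorted with cumulative weight:
  x=1 (Midtown, w=2) cum 2
  x=2 (Northgate, w=80) cum 82
  x=5 (Westmoor, w=50) cum 132  ← median
  x=6 (Eastvale, w=100) cum 232
  x=10 (Southcross, w=30) cum 262
⇒ x* = 5
y-coordinate, sorted with cumulative weight:
  y=3 (Midtown, w=2) cum 2
  y=4 (Southcross, w=30) cum 32
  y=5 (Westmoor, w=50) cum 82
  y=5 (Northgate, w=80) cum 162  ← median
  y=9 (Eastvale, w=100) cum 262
⇒ y* = 5

(5, 5)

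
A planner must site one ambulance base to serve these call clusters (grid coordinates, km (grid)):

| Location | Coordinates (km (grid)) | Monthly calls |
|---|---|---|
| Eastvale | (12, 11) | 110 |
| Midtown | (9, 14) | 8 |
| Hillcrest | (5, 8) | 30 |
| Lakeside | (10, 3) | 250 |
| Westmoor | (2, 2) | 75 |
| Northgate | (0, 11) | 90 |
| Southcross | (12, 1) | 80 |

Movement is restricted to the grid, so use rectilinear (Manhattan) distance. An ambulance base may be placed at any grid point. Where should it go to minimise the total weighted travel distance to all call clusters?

Manhattan distance separates: Σwᵢ(|x−xᵢ|+|y−yᵢ|) = Σwᵢ|x−xᵢ| + Σwᵢ|y−yᵢ|, so x and y are optimised independently as 1-D weighted medians.
Total weight W = 643; half = 321.5.
x-coordinate, sorted with cumulative weight:
  x=0 (Northgate, w=90) cum 90
  x=2 (Westmoor, w=75) cum 165
  x=5 (Hillcrest, w=30) cum 195
  x=9 (Midtown, w=8) cum 203
  x=10 (Lakeside, w=250) cum 453  ← median
  x=12 (Eastvale, w=110) cum 563
  x=12 (Southcross, w=80) cum 643
⇒ x* = 10
y-coordinate, sorted with cumulative weight:
  y=1 (Southcross, w=80) cum 80
  y=2 (Westmoor, w=75) cum 155
  y=3 (Lakeside, w=250) cum 405  ← median
  y=8 (Hillcrest, w=30) cum 435
  y=11 (Eastvale, w=110) cum 545
  y=11 (Northgate, w=90) cum 635
  y=14 (Midtown, w=8) cum 643
⇒ y* = 3

(10, 3)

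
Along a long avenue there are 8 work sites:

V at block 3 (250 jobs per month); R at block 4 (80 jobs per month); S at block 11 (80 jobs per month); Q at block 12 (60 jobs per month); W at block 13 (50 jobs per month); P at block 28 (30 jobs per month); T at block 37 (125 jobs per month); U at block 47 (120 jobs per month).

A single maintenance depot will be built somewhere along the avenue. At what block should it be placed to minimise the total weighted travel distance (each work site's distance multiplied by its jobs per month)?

x = 11

For a sum of weighted absolute distances on a line, the optimum is the weighted median (not the mean). Total weight W = 795; half-weight = 397.5.
Sort by position and accumulate weight:
  block 3 (V, w=250) → cum 250
  block 4 (R, w=80) → cum 330
  block 11 (S, w=80) → cum 410  ≥ 397.5 → median here
  block 12 (Q, w=60) → cum 470
  block 13 (W, w=50) → cum 520
  block 28 (P, w=30) → cum 550
  block 37 (T, w=125) → cum 675
  block 47 (U, w=120) → cum 795
Optimal location: block 11.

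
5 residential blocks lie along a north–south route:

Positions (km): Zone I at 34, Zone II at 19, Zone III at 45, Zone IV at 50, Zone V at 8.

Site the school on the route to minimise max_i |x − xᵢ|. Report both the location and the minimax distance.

location 29, max distance 21

The 1-center on a line is the midpoint of the two extreme points: leftmost at 8, rightmost at 50.
Optimal location = (8 + 50)/2 = 29; maximum distance = (50 − 8)/2 = 21.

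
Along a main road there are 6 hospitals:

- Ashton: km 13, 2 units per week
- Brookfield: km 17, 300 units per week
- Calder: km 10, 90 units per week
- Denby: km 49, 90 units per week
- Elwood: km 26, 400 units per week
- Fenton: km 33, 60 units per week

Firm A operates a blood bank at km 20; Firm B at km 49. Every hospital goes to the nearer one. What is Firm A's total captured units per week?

852

The indifferent point is the midpoint (20+49)/2 = 34.5; hospitals left of it (closer to Firm A at 20) go to Firm A, those right go to Firm B.
  Calder at 10 (w=90) → Firm A
  Ashton at 13 (w=2) → Firm A
  Brookfield at 17 (w=300) → Firm A
  Elwood at 26 (w=400) → Firm A
  Fenton at 33 (w=60) → Firm A
  Denby at 49 (w=90) → Firm B
Firm A captures 852; Firm B captures 90.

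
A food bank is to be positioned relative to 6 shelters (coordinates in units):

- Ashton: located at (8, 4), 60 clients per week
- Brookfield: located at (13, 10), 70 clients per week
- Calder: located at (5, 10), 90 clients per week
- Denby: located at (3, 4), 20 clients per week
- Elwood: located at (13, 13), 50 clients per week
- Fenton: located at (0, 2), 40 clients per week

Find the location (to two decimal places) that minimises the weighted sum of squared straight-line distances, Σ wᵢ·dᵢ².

(7.73, 8.03)

The minimiser of Σwᵢ‖p−pᵢ‖² is the weighted centroid p* = (Σwᵢpᵢ)/(Σwᵢ).
Σwᵢ = 330.
Σwᵢxᵢ = 60·8 + 70·13 + 90·5 + 20·3 + 50·13 + 40·0 = 2550.
Σwᵢyᵢ = 60·4 + 70·10 + 90·10 + 20·4 + 50·13 + 40·2 = 2650.
x* = 2550/330 = 7.73, y* = 2650/330 = 8.03.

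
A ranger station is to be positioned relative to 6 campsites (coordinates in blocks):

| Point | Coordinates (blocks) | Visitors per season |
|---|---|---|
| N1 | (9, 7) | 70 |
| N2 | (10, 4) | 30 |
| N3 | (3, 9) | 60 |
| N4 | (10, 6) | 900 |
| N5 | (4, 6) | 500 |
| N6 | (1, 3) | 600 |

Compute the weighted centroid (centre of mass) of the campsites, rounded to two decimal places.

(5.88, 5.25)

The minimiser of Σwᵢ‖p−pᵢ‖² is the weighted centroid p* = (Σwᵢpᵢ)/(Σwᵢ).
Σwᵢ = 2160.
Σwᵢxᵢ = 70·9 + 30·10 + 60·3 + 900·10 + 500·4 + 600·1 = 12710.
Σwᵢyᵢ = 70·7 + 30·4 + 60·9 + 900·6 + 500·6 + 600·3 = 11350.
x* = 12710/2160 = 5.88, y* = 11350/2160 = 5.25.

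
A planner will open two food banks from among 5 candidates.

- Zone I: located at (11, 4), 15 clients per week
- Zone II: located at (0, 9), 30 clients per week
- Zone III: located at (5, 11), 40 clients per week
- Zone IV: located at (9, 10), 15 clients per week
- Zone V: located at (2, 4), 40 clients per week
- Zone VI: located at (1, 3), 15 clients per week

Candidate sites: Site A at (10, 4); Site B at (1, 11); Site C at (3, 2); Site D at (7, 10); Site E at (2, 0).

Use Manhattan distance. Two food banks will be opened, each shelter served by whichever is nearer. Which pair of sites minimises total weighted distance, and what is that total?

Evaluate every pair (each demand assigned to the nearer of the two):
  {Site B, Site C}: total = 700
  {Site C, Site D}: total = 705
  {Site D, Site E}: total = 760
  {Site B, Site E}: total = 800
  {Site A, Site B}: total = 810
  {Site B, Site D}: total = 830
  {Site A, Site D}: total = 875
  {Site A, Site C}: total = 1025
  {Site A, Site E}: total = 1150
  {Site C, Site E}: total = 1265
Best pair: {Site B, Site C} with total 700.

{Site B, Site C}, total 700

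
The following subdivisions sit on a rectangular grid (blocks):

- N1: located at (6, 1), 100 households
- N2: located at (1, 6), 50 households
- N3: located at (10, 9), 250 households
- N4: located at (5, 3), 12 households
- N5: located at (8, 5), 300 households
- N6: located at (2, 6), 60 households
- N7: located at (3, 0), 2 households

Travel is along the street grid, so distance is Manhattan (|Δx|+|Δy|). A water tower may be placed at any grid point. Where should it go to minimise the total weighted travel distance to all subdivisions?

(8, 5)

Manhattan distance separates: Σwᵢ(|x−xᵢ|+|y−yᵢ|) = Σwᵢ|x−xᵢ| + Σwᵢ|y−yᵢ|, so x and y are optimised independently as 1-D weighted medians.
Total weight W = 774; half = 387.
x-coordinate, sorted with cumulative weight:
  x=1 (N2, w=50) cum 50
  x=2 (N6, w=60) cum 110
  x=3 (N7, w=2) cum 112
  x=5 (N4, w=12) cum 124
  x=6 (N1, w=100) cum 224
  x=8 (N5, w=300) cum 524  ← median
  x=10 (N3, w=250) cum 774
⇒ x* = 8
y-coordinate, sorted with cumulative weight:
  y=0 (N7, w=2) cum 2
  y=1 (N1, w=100) cum 102
  y=3 (N4, w=12) cum 114
  y=5 (N5, w=300) cum 414  ← median
  y=6 (N2, w=50) cum 464
  y=6 (N6, w=60) cum 524
  y=9 (N3, w=250) cum 774
⇒ y* = 5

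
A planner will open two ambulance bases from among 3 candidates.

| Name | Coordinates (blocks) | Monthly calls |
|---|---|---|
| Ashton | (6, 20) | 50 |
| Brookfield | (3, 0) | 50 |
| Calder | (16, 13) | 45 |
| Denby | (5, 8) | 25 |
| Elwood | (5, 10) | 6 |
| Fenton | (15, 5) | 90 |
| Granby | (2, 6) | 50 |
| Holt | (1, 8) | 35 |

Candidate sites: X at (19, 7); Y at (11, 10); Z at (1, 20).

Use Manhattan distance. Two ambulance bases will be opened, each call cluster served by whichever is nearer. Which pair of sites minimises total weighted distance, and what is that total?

Evaluate every pair (each demand assigned to the nearer of the two):
  {Y, Z}: total = 3626
  {X, Y}: total = 3856
  {X, Z}: total = 3924
Best pair: {Y, Z} with total 3626.

{Y, Z}, total 3626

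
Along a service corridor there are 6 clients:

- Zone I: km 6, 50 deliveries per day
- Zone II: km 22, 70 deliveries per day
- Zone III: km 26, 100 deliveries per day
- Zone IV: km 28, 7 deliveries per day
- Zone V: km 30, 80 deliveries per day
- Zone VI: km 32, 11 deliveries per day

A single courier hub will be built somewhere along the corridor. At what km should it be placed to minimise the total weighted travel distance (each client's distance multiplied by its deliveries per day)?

For a sum of weighted absolute distances on a line, the optimum is the weighted median (not the mean). Total weight W = 318; half-weight = 159.
Sort by position and accumulate weight:
  km 6 (Zone I, w=50) → cum 50
  km 22 (Zone II, w=70) → cum 120
  km 26 (Zone III, w=100) → cum 220  ≥ 159 → median here
  km 28 (Zone IV, w=7) → cum 227
  km 30 (Zone V, w=80) → cum 307
  km 32 (Zone VI, w=11) → cum 318
Optimal location: km 26.

x = 26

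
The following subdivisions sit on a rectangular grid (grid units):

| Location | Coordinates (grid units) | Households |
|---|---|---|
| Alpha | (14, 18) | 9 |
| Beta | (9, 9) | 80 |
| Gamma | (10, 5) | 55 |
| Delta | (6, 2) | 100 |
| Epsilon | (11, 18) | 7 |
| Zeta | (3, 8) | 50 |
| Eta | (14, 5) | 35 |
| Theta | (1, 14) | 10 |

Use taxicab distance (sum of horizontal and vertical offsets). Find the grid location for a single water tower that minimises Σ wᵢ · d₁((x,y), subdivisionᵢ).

(9, 5)

Manhattan distance separates: Σwᵢ(|x−xᵢ|+|y−yᵢ|) = Σwᵢ|x−xᵢ| + Σwᵢ|y−yᵢ|, so x and y are optimised independently as 1-D weighted medians.
Total weight W = 346; half = 173.
x-coordinate, sorted with cumulative weight:
  x=1 (Theta, w=10) cum 10
  x=3 (Zeta, w=50) cum 60
  x=6 (Delta, w=100) cum 160
  x=9 (Beta, w=80) cum 240  ← median
  x=10 (Gamma, w=55) cum 295
  x=11 (Epsilon, w=7) cum 302
  x=14 (Alpha, w=9) cum 311
  x=14 (Eta, w=35) cum 346
⇒ x* = 9
y-coordinate, sorted with cumulative weight:
  y=2 (Delta, w=100) cum 100
  y=5 (Gamma, w=55) cum 155
  y=5 (Eta, w=35) cum 190  ← median
  y=8 (Zeta, w=50) cum 240
  y=9 (Beta, w=80) cum 320
  y=14 (Theta, w=10) cum 330
  y=18 (Alpha, w=9) cum 339
  y=18 (Epsilon, w=7) cum 346
⇒ y* = 5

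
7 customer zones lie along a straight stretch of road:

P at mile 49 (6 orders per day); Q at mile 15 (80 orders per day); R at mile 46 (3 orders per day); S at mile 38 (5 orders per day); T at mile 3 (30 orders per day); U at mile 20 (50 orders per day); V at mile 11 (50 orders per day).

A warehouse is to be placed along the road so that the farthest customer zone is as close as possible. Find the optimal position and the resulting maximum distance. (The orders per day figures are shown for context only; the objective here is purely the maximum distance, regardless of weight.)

The 1-center on a line is the midpoint of the two extreme points: leftmost at 3, rightmost at 49.
Optimal location = (3 + 49)/2 = 26; maximum distance = (49 − 3)/2 = 23.

location 26, max distance 23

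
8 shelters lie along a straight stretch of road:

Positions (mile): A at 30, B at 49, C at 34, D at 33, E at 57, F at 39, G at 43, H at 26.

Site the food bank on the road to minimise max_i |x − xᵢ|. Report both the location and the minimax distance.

location 41.5, max distance 15.5

The 1-center on a line is the midpoint of the two extreme points: leftmost at 26, rightmost at 57.
Optimal location = (26 + 57)/2 = 41.5; maximum distance = (57 − 26)/2 = 15.5.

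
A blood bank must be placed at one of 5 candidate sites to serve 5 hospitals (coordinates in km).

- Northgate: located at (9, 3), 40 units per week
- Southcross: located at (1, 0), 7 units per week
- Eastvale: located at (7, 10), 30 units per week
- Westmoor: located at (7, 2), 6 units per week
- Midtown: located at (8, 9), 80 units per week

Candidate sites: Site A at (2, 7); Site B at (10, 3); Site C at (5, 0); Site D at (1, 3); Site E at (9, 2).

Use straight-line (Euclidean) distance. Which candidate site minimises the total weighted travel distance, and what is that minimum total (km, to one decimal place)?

Total weighted distance at each candidate:
  Site A (2, 7): total = 1095.3
  Site B (10, 3): total = 859.8
  Site C (5, 0): total = 1309.9
  Site D (1, 3): total = 1391.6
  Site E (9, 2): total = 922.8
Minimum is at Site B with total 859.8 km.

Site B, total 859.8 km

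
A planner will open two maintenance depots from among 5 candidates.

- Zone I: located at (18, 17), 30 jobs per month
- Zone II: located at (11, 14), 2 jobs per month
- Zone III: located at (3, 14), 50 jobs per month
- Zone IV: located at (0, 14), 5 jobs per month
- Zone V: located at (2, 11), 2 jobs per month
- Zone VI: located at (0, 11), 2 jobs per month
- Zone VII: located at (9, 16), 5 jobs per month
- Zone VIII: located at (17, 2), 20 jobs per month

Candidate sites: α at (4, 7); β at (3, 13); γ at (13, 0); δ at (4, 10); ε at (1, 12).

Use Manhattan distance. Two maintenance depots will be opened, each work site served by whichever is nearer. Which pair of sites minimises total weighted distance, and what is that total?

{β, γ}, total 839

Evaluate every pair (each demand assigned to the nearer of the two):
  {β, γ}: total = 839
  {α, β}: total = 1079
  {γ, ε}: total = 1087
  {γ, δ}: total = 1133
  {β, δ}: total = 1139
  {β, ε}: total = 1206
  {α, ε}: total = 1327
  {δ, ε}: total = 1350
  {α, γ}: total = 1361
  {α, δ}: total = 1373
Best pair: {β, γ} with total 839.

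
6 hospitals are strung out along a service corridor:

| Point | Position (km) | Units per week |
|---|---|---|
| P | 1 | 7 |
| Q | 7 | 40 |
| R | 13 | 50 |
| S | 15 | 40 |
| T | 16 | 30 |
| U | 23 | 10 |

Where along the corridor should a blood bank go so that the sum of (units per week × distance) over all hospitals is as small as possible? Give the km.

x = 13

For a sum of weighted absolute distances on a line, the optimum is the weighted median (not the mean). Total weight W = 177; half-weight = 88.5.
Sort by position and accumulate weight:
  km 1 (P, w=7) → cum 7
  km 7 (Q, w=40) → cum 47
  km 13 (R, w=50) → cum 97  ≥ 88.5 → median here
  km 15 (S, w=40) → cum 137
  km 16 (T, w=30) → cum 167
  km 23 (U, w=10) → cum 177
Optimal location: km 13.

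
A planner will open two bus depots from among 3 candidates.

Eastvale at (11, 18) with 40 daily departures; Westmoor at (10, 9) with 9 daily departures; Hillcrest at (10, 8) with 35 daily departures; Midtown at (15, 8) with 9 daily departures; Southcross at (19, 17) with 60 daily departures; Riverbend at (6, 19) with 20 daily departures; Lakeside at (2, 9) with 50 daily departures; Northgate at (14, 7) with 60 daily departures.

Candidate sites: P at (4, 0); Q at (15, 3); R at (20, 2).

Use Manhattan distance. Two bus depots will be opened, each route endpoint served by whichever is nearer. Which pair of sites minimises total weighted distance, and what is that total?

{P, Q}, total 3604

Evaluate every pair (each demand assigned to the nearer of the two):
  {P, Q}: total = 3604
  {Q, R}: total = 3964
  {P, R}: total = 4314
Best pair: {P, Q} with total 3604.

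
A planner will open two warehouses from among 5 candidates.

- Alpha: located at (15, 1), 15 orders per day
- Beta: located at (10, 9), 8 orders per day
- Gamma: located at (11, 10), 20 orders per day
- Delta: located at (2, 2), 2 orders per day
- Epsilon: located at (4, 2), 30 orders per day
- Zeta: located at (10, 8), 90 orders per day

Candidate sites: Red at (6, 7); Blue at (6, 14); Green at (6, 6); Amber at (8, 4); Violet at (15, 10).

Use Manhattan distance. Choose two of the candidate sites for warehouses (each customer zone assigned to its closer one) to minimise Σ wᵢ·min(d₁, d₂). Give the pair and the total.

{Red, Violet}, total 941

Evaluate every pair (each demand assigned to the nearer of the two):
  {Red, Violet}: total = 941
  {Green, Violet}: total = 999
  {Amber, Violet}: total = 999
  {Red, Amber}: total = 1004
  {Red, Green}: total = 1064
  {Red, Blue}: total = 1111
  {Blue, Amber}: total = 1122
  {Green, Amber}: total = 1122
  {Blue, Green}: total = 1182
  {Blue, Violet}: total = 1345
Best pair: {Red, Violet} with total 941.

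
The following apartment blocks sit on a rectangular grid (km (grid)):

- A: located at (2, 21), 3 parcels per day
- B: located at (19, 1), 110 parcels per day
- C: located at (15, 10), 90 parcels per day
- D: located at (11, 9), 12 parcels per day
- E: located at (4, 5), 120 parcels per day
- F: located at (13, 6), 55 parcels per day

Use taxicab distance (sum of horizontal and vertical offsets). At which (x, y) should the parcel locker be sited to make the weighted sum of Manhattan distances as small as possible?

Manhattan distance separates: Σwᵢ(|x−xᵢ|+|y−yᵢ|) = Σwᵢ|x−xᵢ| + Σwᵢ|y−yᵢ|, so x and y are optimised independently as 1-D weighted medians.
Total weight W = 390; half = 195.
x-coordinate, sorted with cumulative weight:
  x=2 (A, w=3) cum 3
  x=4 (E, w=120) cum 123
  x=11 (D, w=12) cum 135
  x=13 (F, w=55) cum 190
  x=15 (C, w=90) cum 280  ← median
  x=19 (B, w=110) cum 390
⇒ x* = 15
y-coordinate, sorted with cumulative weight:
  y=1 (B, w=110) cum 110
  y=5 (E, w=120) cum 230  ← median
  y=6 (F, w=55) cum 285
  y=9 (D, w=12) cum 297
  y=10 (C, w=90) cum 387
  y=21 (A, w=3) cum 390
⇒ y* = 5

(15, 5)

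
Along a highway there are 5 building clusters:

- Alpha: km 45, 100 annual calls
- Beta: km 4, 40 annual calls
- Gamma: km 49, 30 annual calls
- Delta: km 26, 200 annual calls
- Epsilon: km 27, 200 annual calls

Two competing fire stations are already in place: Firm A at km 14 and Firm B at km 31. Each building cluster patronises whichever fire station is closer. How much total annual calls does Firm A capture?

40

The indifferent point is the midpoint (14+31)/2 = 22.5; building clusters left of it (closer to Firm A at 14) go to Firm A, those right go to Firm B.
  Beta at 4 (w=40) → Firm A
  Delta at 26 (w=200) → Firm B
  Epsilon at 27 (w=200) → Firm B
  Alpha at 45 (w=100) → Firm B
  Gamma at 49 (w=30) → Firm B
Firm A captures 40; Firm B captures 530.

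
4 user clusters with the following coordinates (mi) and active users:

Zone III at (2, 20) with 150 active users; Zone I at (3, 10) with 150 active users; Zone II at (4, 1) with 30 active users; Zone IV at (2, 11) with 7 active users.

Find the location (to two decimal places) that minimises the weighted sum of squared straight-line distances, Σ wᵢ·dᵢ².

The minimiser of Σwᵢ‖p−pᵢ‖² is the weighted centroid p* = (Σwᵢpᵢ)/(Σwᵢ).
Σwᵢ = 337.
Σwᵢxᵢ = 150·2 + 150·3 + 30·4 + 7·2 = 884.
Σwᵢyᵢ = 150·20 + 150·10 + 30·1 + 7·11 = 4607.
x* = 884/337 = 2.62, y* = 4607/337 = 13.67.

(2.62, 13.67)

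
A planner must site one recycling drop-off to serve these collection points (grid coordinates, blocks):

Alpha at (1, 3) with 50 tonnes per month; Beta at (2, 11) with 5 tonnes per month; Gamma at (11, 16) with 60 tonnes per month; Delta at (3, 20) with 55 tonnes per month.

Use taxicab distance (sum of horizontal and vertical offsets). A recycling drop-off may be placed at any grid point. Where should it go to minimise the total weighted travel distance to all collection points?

Manhattan distance separates: Σwᵢ(|x−xᵢ|+|y−yᵢ|) = Σwᵢ|x−xᵢ| + Σwᵢ|y−yᵢ|, so x and y are optimised independently as 1-D weighted medians.
Total weight W = 170; half = 85.
x-coordinate, sorted with cumulative weight:
  x=1 (Alpha, w=50) cum 50
  x=2 (Beta, w=5) cum 55
  x=3 (Delta, w=55) cum 110  ← median
  x=11 (Gamma, w=60) cum 170
⇒ x* = 3
y-coordinate, sorted with cumulative weight:
  y=3 (Alpha, w=50) cum 50
  y=11 (Beta, w=5) cum 55
  y=16 (Gamma, w=60) cum 115  ← median
  y=20 (Delta, w=55) cum 170
⇒ y* = 16

(3, 16)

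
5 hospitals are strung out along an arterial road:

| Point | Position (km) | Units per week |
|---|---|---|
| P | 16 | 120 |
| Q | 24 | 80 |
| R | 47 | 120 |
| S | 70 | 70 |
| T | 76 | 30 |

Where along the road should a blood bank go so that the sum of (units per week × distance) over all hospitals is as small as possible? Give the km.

x = 47

For a sum of weighted absolute distances on a line, the optimum is the weighted median (not the mean). Total weight W = 420; half-weight = 210.
Sort by position and accumulate weight:
  km 16 (P, w=120) → cum 120
  km 24 (Q, w=80) → cum 200
  km 47 (R, w=120) → cum 320  ≥ 210 → median here
  km 70 (S, w=70) → cum 390
  km 76 (T, w=30) → cum 420
Optimal location: km 47.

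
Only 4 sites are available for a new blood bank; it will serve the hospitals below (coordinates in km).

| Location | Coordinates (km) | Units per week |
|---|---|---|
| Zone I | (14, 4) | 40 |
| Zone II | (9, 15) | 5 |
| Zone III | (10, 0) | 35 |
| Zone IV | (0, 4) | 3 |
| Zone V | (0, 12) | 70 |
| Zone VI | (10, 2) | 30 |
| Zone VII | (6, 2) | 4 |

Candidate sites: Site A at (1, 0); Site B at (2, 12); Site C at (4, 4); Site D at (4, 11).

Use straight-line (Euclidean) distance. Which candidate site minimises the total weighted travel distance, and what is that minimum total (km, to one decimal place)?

Total weighted distance at each candidate:
  Site A (1, 0): total = 2097.5
  Site B (2, 12): total = 1711.8
  Site C (4, 4): total = 1552.0
  Site D (4, 11): total = 1633.0
Minimum is at Site C with total 1552.0 km.

Site C, total 1552.0 km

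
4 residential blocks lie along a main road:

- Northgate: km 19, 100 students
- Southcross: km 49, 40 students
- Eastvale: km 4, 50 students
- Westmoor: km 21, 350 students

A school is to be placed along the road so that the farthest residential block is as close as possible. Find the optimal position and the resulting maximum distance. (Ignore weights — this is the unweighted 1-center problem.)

location 26.5, max distance 22.5

The 1-center on a line is the midpoint of the two extreme points: leftmost at 4, rightmost at 49.
Optimal location = (4 + 49)/2 = 26.5; maximum distance = (49 − 4)/2 = 22.5.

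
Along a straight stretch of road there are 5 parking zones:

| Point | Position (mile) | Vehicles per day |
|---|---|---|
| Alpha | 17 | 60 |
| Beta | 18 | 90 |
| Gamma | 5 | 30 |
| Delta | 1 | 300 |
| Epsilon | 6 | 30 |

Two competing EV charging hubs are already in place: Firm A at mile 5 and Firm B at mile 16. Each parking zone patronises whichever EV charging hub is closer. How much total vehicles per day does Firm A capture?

360

The indifferent point is the midpoint (5+16)/2 = 10.5; parking zones left of it (closer to Firm A at 5) go to Firm A, those right go to Firm B.
  Delta at 1 (w=300) → Firm A
  Gamma at 5 (w=30) → Firm A
  Epsilon at 6 (w=30) → Firm A
  Alpha at 17 (w=60) → Firm B
  Beta at 18 (w=90) → Firm B
Firm A captures 360; Firm B captures 150.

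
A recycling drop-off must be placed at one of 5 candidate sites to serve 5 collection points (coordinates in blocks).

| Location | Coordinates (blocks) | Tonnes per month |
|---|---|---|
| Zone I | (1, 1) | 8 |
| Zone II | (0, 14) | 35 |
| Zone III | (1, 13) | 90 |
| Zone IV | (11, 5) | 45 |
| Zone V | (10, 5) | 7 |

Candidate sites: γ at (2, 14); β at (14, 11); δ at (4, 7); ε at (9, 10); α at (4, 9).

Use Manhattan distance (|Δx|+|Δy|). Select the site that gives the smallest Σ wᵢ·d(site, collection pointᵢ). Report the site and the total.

γ, total 1291 blocks

Total weighted distance at each candidate:
  γ (2, 14): total = 1291
  β (14, 11): total = 2604
  δ (4, 7): total = 1728
  ε (9, 10): total = 1938
  α (4, 9): total = 1598
Minimum is at γ with total 1291 blocks.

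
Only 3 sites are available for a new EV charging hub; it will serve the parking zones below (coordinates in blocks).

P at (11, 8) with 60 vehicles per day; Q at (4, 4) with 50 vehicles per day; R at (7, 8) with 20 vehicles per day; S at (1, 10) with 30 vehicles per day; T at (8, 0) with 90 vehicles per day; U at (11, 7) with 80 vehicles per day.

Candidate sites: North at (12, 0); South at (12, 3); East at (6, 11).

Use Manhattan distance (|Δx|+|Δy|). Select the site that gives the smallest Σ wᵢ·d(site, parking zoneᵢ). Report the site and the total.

Total weighted distance at each candidate:
  North (12, 0): total = 3030
  South (12, 3): total = 2580
  East (6, 11): total = 3080
Minimum is at South with total 2580 blocks.

South, total 2580 blocks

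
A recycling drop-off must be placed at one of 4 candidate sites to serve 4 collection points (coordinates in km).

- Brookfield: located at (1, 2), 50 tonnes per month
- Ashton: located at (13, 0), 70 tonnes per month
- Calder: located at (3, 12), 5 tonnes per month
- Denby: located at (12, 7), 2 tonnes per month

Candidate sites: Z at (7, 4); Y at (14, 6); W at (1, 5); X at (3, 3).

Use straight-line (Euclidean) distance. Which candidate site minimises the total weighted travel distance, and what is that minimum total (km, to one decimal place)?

Z, total 877.4 km

Total weighted distance at each candidate:
  Z (7, 4): total = 877.4
  Y (14, 6): total = 1173.0
  W (1, 5): total = 1118.8
  X (3, 3): total = 907.3
Minimum is at Z with total 877.4 km.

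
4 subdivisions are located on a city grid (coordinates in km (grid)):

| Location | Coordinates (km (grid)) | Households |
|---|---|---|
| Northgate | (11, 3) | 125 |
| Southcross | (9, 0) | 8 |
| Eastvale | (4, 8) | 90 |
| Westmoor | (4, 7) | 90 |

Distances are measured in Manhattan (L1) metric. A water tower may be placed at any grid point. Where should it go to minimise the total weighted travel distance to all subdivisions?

(4, 7)

Manhattan distance separates: Σwᵢ(|x−xᵢ|+|y−yᵢ|) = Σwᵢ|x−xᵢ| + Σwᵢ|y−yᵢ|, so x and y are optimised independently as 1-D weighted medians.
Total weight W = 313; half = 156.5.
x-coordinate, sorted with cumulative weight:
  x=4 (Eastvale, w=90) cum 90
  x=4 (Westmoor, w=90) cum 180  ← median
  x=9 (Southcross, w=8) cum 188
  x=11 (Northgate, w=125) cum 313
⇒ x* = 4
y-coordinate, sorted with cumulative weight:
  y=0 (Southcross, w=8) cum 8
  y=3 (Northgate, w=125) cum 133
  y=7 (Westmoor, w=90) cum 223  ← median
  y=8 (Eastvale, w=90) cum 313
⇒ y* = 7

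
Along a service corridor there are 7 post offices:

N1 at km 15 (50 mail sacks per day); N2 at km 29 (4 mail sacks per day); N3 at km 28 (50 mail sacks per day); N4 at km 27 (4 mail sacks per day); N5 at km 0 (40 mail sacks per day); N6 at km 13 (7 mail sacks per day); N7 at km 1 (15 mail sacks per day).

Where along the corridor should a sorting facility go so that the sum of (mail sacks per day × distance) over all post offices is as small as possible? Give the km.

For a sum of weighted absolute distances on a line, the optimum is the weighted median (not the mean). Total weight W = 170; half-weight = 85.
Sort by position and accumulate weight:
  km 0 (N5, w=40) → cum 40
  km 1 (N7, w=15) → cum 55
  km 13 (N6, w=7) → cum 62
  km 15 (N1, w=50) → cum 112  ≥ 85 → median here
  km 27 (N4, w=4) → cum 116
  km 28 (N3, w=50) → cum 166
  km 29 (N2, w=4) → cum 170
Optimal location: km 15.

x = 15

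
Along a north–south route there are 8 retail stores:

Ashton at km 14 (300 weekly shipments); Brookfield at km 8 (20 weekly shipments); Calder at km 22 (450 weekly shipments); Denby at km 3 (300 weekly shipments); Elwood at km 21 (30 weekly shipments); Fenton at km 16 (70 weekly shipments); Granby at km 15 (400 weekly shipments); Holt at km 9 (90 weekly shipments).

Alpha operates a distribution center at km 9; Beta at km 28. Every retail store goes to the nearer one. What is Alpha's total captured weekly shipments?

The indifferent point is the midpoint (9+28)/2 = 18.5; retail stores left of it (closer to Alpha at 9) go to Alpha, those right go to Beta.
  Denby at 3 (w=300) → Alpha
  Brookfield at 8 (w=20) → Alpha
  Holt at 9 (w=90) → Alpha
  Ashton at 14 (w=300) → Alpha
  Granby at 15 (w=400) → Alpha
  Fenton at 16 (w=70) → Alpha
  Elwood at 21 (w=30) → Beta
  Calder at 22 (w=450) → Beta
Alpha captures 1180; Beta captures 480.

1180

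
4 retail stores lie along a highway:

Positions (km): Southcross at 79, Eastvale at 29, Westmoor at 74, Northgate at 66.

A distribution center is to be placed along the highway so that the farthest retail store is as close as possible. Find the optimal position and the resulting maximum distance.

The 1-center on a line is the midpoint of the two extreme points: leftmost at 29, rightmost at 79.
Optimal location = (29 + 79)/2 = 54; maximum distance = (79 − 29)/2 = 25.

location 54, max distance 25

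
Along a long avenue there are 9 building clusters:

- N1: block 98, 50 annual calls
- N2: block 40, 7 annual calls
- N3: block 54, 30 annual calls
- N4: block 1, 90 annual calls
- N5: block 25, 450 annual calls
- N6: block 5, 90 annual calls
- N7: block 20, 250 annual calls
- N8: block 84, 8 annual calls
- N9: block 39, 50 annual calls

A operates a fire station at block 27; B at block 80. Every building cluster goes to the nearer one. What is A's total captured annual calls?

The indifferent point is the midpoint (27+80)/2 = 53.5; building clusters left of it (closer to A at 27) go to A, those right go to B.
  N4 at 1 (w=90) → A
  N6 at 5 (w=90) → A
  N7 at 20 (w=250) → A
  N5 at 25 (w=450) → A
  N9 at 39 (w=50) → A
  N2 at 40 (w=7) → A
  N3 at 54 (w=30) → B
  N8 at 84 (w=8) → B
  N1 at 98 (w=50) → B
A captures 937; B captures 88.

937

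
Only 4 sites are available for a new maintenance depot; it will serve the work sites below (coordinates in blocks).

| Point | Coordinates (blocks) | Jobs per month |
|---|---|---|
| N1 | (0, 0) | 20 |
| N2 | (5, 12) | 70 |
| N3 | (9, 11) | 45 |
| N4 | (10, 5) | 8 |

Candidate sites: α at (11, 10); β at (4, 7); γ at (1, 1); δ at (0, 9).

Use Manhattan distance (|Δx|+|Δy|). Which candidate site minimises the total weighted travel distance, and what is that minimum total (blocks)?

Total weighted distance at each candidate:
  α (11, 10): total = 1163
  β (4, 7): total = 1109
  γ (1, 1): total = 2004
  δ (0, 9): total = 1347
Minimum is at β with total 1109 blocks.

β, total 1109 blocks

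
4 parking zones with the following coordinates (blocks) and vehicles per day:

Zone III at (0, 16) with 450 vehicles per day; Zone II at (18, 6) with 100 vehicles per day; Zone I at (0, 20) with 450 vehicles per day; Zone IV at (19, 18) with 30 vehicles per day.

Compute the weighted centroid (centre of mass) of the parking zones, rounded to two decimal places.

(2.30, 16.83)

The minimiser of Σwᵢ‖p−pᵢ‖² is the weighted centroid p* = (Σwᵢpᵢ)/(Σwᵢ).
Σwᵢ = 1030.
Σwᵢxᵢ = 450·0 + 100·18 + 450·0 + 30·19 = 2370.
Σwᵢyᵢ = 450·16 + 100·6 + 450·20 + 30·18 = 17340.
x* = 2370/1030 = 2.30, y* = 17340/1030 = 16.83.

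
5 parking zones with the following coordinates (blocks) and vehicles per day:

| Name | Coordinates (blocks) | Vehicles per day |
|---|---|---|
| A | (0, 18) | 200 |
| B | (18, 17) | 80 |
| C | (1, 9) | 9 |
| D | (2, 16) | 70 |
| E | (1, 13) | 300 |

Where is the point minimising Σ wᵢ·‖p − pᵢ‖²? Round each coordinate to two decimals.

(2.87, 15.27)

The minimiser of Σwᵢ‖p−pᵢ‖² is the weighted centroid p* = (Σwᵢpᵢ)/(Σwᵢ).
Σwᵢ = 659.
Σwᵢxᵢ = 200·0 + 80·18 + 9·1 + 70·2 + 300·1 = 1889.
Σwᵢyᵢ = 200·18 + 80·17 + 9·9 + 70·16 + 300·13 = 10061.
x* = 1889/659 = 2.87, y* = 10061/659 = 15.27.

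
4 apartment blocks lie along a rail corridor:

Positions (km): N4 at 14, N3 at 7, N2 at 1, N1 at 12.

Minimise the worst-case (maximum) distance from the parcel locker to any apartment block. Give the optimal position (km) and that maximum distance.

The 1-center on a line is the midpoint of the two extreme points: leftmost at 1, rightmost at 14.
Optimal location = (1 + 14)/2 = 7.5; maximum distance = (14 − 1)/2 = 6.5.

location 7.5, max distance 6.5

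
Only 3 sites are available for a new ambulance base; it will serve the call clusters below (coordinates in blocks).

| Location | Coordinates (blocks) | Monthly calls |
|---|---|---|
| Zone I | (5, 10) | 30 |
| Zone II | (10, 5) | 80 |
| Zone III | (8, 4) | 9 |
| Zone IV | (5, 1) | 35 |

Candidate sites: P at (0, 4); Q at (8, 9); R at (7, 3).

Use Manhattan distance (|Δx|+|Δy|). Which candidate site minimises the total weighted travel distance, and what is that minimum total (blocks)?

Total weighted distance at each candidate:
  P (0, 4): total = 1562
  Q (8, 9): total = 1030
  R (7, 3): total = 828
Minimum is at R with total 828 blocks.

R, total 828 blocks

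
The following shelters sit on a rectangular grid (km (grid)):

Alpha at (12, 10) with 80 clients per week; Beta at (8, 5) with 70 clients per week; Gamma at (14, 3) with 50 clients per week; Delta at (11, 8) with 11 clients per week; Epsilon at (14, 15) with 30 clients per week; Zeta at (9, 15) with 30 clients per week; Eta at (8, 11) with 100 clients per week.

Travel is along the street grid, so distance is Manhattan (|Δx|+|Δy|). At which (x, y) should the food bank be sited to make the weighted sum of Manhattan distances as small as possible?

Manhattan distance separates: Σwᵢ(|x−xᵢ|+|y−yᵢ|) = Σwᵢ|x−xᵢ| + Σwᵢ|y−yᵢ|, so x and y are optimised independently as 1-D weighted medians.
Total weight W = 371; half = 185.5.
x-coordinate, sorted with cumulative weight:
  x=8 (Beta, w=70) cum 70
  x=8 (Eta, w=100) cum 170
  x=9 (Zeta, w=30) cum 200  ← median
  x=11 (Delta, w=11) cum 211
  x=12 (Alpha, w=80) cum 291
  x=14 (Gamma, w=50) cum 341
  x=14 (Epsilon, w=30) cum 371
⇒ x* = 9
y-coordinate, sorted with cumulative weight:
  y=3 (Gamma, w=50) cum 50
  y=5 (Beta, w=70) cum 120
  y=8 (Delta, w=11) cum 131
  y=10 (Alpha, w=80) cum 211  ← median
  y=11 (Eta, w=100) cum 311
  y=15 (Epsilon, w=30) cum 341
  y=15 (Zeta, w=30) cum 371
⇒ y* = 10

(9, 10)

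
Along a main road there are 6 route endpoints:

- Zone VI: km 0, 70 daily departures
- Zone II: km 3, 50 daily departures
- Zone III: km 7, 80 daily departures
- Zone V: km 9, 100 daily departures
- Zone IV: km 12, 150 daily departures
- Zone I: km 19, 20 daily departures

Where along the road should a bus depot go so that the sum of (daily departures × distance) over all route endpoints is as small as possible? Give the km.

For a sum of weighted absolute distances on a line, the optimum is the weighted median (not the mean). Total weight W = 470; half-weight = 235.
Sort by position and accumulate weight:
  km 0 (Zone VI, w=70) → cum 70
  km 3 (Zone II, w=50) → cum 120
  km 7 (Zone III, w=80) → cum 200
  km 9 (Zone V, w=100) → cum 300  ≥ 235 → median here
  km 12 (Zone IV, w=150) → cum 450
  km 19 (Zone I, w=20) → cum 470
Optimal location: km 9.

x = 9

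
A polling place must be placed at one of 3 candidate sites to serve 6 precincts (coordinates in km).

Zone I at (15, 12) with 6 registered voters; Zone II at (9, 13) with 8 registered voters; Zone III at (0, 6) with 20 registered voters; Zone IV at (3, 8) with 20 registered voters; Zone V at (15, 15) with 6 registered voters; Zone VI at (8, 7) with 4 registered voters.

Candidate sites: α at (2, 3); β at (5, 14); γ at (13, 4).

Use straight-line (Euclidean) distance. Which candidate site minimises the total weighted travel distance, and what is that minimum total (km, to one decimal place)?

β, total 500.1 km

Total weighted distance at each candidate:
  α (2, 3): total = 501.6
  β (5, 14): total = 500.1
  γ (13, 4): total = 697.1
Minimum is at β with total 500.1 km.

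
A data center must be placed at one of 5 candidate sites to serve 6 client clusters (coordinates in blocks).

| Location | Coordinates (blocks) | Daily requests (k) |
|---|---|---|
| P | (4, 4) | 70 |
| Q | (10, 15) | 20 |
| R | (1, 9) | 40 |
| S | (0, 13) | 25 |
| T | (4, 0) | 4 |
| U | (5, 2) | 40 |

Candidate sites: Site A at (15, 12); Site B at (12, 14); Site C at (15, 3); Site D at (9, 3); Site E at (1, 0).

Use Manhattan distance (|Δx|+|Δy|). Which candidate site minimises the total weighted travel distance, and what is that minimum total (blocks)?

Site E, total 1932 blocks

Total weighted distance at each candidate:
  Site A (15, 12): total = 3462
  Site B (12, 14): total = 3133
  Site C (15, 3): total = 3101
  Site D (9, 3): total = 1947
  Site E (1, 0): total = 1932
Minimum is at Site E with total 1932 blocks.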